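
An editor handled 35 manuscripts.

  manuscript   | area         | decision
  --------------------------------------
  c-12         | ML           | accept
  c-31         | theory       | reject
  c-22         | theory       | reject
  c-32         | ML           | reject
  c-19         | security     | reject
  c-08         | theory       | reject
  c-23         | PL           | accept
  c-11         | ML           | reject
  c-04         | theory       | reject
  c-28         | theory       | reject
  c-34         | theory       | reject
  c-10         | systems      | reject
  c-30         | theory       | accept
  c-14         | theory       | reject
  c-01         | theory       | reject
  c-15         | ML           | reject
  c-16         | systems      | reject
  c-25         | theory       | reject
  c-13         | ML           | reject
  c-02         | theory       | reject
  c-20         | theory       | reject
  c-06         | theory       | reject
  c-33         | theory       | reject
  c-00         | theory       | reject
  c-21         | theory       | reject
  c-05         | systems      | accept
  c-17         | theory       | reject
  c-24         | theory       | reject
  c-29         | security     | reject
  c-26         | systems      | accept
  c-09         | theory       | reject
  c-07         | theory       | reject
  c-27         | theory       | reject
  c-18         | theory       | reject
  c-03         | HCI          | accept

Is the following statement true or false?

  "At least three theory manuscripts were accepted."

'At least three theory manuscripts were accepted' holds iff |A ∩ B| ≥ 3.
|A| = 22, |A ∩ B| = 1, |A ∖ B| = 21.
|A ∩ B| = 1, so the statement is false.

False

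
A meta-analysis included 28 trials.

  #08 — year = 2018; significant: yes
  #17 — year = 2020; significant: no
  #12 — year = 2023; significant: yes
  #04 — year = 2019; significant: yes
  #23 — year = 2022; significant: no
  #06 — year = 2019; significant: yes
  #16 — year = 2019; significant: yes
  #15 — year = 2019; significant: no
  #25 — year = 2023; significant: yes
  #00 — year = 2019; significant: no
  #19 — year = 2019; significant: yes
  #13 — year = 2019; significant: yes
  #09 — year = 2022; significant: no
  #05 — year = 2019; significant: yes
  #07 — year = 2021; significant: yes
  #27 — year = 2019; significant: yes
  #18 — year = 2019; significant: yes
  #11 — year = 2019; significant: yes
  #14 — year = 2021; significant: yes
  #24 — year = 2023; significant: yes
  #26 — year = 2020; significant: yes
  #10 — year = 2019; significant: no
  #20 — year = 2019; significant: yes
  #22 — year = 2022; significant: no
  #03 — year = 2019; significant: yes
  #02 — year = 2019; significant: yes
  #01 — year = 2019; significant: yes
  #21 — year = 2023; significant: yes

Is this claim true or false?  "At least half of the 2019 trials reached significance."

Truth condition: |A ∩ B| ≥ |A ∖ B|.
|A| = 16, |A ∩ B| = 13, |A ∖ B| = 3.
13 > 3, so the statement is true.

True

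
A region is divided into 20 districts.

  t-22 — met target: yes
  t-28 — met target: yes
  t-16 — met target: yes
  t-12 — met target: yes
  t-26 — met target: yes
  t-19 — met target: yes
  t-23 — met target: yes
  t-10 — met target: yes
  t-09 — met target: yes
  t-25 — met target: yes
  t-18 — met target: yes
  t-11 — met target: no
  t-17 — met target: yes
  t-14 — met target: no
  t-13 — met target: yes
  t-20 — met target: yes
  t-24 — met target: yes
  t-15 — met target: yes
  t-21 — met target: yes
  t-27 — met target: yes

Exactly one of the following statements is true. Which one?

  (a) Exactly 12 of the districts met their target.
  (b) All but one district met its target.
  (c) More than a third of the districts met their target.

|A| = 20, |A ∩ B| = 18, |A ∖ B| = 2.
(a) requires |A ∩ B| = 12: false.
(b) requires |A ∖ B| = 1: false.
(c) requires |A ∩ B| / |A| > 1/3: true.

(c)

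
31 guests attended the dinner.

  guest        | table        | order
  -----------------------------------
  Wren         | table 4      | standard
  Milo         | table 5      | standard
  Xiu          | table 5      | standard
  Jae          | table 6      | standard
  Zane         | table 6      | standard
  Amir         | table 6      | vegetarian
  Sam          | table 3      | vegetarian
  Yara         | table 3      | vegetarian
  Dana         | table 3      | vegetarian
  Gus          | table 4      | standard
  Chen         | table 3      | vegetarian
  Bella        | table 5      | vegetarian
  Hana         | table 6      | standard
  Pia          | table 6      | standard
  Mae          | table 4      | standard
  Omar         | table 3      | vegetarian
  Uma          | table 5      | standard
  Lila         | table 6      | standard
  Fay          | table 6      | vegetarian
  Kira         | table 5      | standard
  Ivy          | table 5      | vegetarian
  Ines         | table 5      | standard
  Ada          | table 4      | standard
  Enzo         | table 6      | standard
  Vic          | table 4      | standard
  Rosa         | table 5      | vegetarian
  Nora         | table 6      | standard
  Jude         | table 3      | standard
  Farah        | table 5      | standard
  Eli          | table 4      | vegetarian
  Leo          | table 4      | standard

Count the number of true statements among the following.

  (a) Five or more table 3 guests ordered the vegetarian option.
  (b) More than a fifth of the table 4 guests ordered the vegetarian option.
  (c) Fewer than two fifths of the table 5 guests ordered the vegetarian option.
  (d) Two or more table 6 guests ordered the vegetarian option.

(a) table 3: |A| = 6, |A ∩ B| = 5; needs |A ∩ B| ≥ 5 — true.
(b) table 4: |A| = 7, |A ∩ B| = 1; needs |A ∩ B| / |A| > 1/5 — false.
(c) table 5: |A| = 9, |A ∩ B| = 3; needs |A ∩ B| / |A| < 2/5 — true.
(d) table 6: |A| = 9, |A ∩ B| = 2; needs |A ∩ B| ≥ 2 — true.

3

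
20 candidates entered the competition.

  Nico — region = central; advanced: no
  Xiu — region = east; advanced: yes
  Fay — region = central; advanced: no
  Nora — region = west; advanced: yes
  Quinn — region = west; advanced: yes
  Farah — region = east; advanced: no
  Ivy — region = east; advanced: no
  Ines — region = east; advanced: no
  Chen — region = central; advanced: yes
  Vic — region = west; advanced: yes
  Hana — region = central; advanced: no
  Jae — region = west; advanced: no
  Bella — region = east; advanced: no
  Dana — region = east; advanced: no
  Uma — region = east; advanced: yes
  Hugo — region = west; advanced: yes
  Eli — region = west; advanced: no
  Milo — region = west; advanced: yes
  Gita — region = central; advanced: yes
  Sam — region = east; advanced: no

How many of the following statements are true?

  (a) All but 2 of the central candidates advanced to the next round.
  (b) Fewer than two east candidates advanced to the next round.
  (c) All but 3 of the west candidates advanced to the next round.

(a) central: |A| = 5, |A ∩ B| = 2; needs |A ∖ B| = 2 — false.
(b) east: |A| = 8, |A ∩ B| = 2; needs |A ∩ B| < 2 — false.
(c) west: |A| = 7, |A ∩ B| = 5; needs |A ∖ B| = 3 — false.

0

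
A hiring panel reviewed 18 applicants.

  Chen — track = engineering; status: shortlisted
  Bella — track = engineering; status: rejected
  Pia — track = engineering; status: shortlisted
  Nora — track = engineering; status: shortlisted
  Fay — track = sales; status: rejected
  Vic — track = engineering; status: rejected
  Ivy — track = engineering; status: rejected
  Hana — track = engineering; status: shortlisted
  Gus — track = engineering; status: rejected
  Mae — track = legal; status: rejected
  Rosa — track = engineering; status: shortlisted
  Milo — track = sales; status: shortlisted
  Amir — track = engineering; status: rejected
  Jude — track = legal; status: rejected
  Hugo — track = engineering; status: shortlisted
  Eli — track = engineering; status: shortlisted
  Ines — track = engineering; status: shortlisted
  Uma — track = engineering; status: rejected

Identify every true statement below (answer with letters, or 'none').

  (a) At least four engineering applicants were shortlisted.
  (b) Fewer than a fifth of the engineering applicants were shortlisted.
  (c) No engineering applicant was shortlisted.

|A| = 14, |A ∩ B| = 8, |A ∖ B| = 6.
(a) |A ∩ B| ≥ 4: holds.
(b) |A ∩ B| / |A| < 1/5: fails.
(c) A ∩ B = ∅ (|A ∩ B| = 0): fails.

(a)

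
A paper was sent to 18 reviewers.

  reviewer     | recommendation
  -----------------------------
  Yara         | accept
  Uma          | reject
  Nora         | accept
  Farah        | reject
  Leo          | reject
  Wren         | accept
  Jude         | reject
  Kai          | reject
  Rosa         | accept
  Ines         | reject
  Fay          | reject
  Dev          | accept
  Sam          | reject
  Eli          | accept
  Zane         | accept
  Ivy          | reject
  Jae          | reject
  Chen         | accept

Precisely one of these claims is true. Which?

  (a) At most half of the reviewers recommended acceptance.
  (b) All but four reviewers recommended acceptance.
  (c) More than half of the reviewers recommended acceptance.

|A| = 18, |A ∩ B| = 8, |A ∖ B| = 10.
(a) requires |A ∩ B| ≤ |A ∖ B|: true.
(b) requires |A ∖ B| = 4: false.
(c) requires |A ∩ B| > |A ∖ B|: false.

(a)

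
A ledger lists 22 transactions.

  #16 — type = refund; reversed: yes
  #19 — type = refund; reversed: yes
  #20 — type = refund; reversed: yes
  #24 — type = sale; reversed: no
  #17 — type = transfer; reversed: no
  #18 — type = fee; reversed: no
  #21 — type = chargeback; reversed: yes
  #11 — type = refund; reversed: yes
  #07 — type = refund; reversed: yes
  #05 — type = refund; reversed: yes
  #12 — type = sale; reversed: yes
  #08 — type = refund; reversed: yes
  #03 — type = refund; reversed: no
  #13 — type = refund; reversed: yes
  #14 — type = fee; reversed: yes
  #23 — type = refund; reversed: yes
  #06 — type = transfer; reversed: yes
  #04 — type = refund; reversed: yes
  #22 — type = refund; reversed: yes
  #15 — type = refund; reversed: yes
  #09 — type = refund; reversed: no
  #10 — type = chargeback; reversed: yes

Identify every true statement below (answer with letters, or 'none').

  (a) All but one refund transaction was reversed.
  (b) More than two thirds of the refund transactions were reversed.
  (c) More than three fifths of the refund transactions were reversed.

(b), (c)

|A| = 14, |A ∩ B| = 12, |A ∖ B| = 2.
(a) |A ∖ B| = 1: fails.
(b) |A ∩ B| / |A| > 2/3: holds.
(c) |A ∩ B| / |A| > 3/5: holds.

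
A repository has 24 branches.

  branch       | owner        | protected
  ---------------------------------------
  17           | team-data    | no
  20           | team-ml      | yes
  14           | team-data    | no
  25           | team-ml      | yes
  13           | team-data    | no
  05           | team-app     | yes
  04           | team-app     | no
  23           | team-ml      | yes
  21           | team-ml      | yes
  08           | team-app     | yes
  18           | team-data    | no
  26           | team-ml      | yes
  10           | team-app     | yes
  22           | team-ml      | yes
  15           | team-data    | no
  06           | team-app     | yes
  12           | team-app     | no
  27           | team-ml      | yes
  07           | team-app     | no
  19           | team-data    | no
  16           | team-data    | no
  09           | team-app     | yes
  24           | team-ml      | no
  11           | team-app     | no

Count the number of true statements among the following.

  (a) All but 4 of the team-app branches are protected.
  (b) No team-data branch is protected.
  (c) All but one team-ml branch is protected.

(a) team-app: |A| = 9, |A ∩ B| = 5; needs |A ∖ B| = 4 — true.
(b) team-data: |A| = 7, |A ∩ B| = 0; needs A ∩ B = ∅ (|A ∩ B| = 0) — true.
(c) team-ml: |A| = 8, |A ∩ B| = 7; needs |A ∖ B| = 1 — true.

3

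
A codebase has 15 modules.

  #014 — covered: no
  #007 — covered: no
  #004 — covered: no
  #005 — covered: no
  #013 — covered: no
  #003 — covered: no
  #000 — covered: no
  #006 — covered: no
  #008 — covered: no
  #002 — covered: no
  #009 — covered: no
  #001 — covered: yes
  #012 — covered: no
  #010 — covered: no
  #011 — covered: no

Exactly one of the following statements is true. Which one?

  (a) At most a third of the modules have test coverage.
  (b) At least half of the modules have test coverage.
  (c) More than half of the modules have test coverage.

|A| = 15, |A ∩ B| = 1, |A ∖ B| = 14.
(a) requires |A ∩ B| / |A| ≤ 1/3: true.
(b) requires |A ∩ B| ≥ |A ∖ B|: false.
(c) requires |A ∩ B| > |A ∖ B|: false.

(a)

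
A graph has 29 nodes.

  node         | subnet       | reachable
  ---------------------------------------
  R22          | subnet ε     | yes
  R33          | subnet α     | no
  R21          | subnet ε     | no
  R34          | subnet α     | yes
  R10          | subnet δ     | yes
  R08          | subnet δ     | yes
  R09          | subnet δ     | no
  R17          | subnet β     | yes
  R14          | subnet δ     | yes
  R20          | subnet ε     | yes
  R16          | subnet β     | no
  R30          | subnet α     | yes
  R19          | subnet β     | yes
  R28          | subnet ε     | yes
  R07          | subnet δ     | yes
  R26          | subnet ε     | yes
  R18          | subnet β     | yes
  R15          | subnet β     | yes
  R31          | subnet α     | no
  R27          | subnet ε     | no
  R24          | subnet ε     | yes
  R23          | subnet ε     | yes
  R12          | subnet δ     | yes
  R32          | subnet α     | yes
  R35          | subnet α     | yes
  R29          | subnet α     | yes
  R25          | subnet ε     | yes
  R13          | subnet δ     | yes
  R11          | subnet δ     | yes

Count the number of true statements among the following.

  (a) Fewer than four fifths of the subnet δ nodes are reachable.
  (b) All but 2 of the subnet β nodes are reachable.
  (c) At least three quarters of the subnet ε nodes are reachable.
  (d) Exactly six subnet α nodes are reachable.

1

(a) subnet δ: |A| = 8, |A ∩ B| = 7; needs |A ∩ B| / |A| < 4/5 — false.
(b) subnet β: |A| = 5, |A ∩ B| = 4; needs |A ∖ B| = 2 — false.
(c) subnet ε: |A| = 9, |A ∩ B| = 7; needs |A ∩ B| / |A| ≥ 3/4 — true.
(d) subnet α: |A| = 7, |A ∩ B| = 5; needs |A ∩ B| = 6 — false.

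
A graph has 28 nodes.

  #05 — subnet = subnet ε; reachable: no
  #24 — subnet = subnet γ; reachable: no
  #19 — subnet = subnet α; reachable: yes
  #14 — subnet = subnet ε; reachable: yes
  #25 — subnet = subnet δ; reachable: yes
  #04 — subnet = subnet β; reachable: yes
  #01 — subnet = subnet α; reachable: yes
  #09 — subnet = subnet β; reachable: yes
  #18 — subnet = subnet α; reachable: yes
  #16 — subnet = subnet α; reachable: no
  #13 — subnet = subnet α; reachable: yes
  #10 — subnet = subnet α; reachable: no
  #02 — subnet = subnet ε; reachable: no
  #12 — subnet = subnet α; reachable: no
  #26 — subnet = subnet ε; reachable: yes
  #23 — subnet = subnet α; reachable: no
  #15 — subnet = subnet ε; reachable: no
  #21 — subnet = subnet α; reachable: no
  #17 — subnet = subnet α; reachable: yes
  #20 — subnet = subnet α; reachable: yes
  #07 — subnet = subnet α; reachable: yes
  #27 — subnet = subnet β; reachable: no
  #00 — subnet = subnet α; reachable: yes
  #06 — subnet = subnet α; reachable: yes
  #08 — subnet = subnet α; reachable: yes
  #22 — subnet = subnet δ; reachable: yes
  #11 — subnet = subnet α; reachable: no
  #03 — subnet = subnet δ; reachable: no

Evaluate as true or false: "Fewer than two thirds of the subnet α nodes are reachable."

True

The determiner here denotes the relation: |A ∩ B| / |A| < 2/3.
|A| = 16, |A ∩ B| = 10, |A ∖ B| = 6.
|A ∩ B|/|A| = 10/16, so the statement is true.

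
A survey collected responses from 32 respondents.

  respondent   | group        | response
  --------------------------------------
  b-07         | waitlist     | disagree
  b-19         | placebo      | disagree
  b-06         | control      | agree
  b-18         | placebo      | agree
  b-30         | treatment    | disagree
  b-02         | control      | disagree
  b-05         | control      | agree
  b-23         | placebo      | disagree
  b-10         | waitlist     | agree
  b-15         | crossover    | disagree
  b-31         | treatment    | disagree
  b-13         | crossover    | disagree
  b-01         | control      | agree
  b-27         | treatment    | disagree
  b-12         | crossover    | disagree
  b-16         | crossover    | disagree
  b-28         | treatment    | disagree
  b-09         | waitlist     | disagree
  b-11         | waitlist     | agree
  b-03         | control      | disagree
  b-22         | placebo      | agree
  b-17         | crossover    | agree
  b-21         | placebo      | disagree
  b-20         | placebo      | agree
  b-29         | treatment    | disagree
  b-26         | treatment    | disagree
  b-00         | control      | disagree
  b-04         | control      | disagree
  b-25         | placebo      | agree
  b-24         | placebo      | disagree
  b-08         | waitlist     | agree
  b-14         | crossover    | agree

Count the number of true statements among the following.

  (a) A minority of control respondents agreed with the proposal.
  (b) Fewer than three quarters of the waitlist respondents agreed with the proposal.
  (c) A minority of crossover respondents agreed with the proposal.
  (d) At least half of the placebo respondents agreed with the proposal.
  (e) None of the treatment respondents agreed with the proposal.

(a) control: |A| = 7, |A ∩ B| = 3; needs |A ∩ B| < |A ∖ B| — true.
(b) waitlist: |A| = 5, |A ∩ B| = 3; needs |A ∩ B| / |A| < 3/4 — true.
(c) crossover: |A| = 6, |A ∩ B| = 2; needs |A ∩ B| < |A ∖ B| — true.
(d) placebo: |A| = 8, |A ∩ B| = 4; needs |A ∩ B| ≥ |A ∖ B| — true.
(e) treatment: |A| = 6, |A ∩ B| = 0; needs A ∩ B = ∅ (|A ∩ B| = 0) — true.

5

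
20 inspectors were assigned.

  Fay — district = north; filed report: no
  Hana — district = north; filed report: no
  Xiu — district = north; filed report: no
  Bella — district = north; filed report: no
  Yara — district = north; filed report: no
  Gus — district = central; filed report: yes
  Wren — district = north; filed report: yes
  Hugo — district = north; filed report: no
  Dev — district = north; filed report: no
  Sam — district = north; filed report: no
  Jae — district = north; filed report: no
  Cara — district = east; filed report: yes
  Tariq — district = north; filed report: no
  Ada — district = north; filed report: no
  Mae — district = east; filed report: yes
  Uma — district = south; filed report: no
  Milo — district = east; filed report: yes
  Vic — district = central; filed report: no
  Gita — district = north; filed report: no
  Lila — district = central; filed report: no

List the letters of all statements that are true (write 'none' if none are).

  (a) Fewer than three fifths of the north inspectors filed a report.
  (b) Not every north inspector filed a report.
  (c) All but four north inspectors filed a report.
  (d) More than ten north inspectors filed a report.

|A| = 13, |A ∩ B| = 1, |A ∖ B| = 12.
(a) |A ∩ B| / |A| < 3/5: holds.
(b) A ⊄ B (|A ∖ B| ≥ 1): holds.
(c) |A ∖ B| = 4: fails.
(d) |A ∩ B| > 10: fails.

(a), (b)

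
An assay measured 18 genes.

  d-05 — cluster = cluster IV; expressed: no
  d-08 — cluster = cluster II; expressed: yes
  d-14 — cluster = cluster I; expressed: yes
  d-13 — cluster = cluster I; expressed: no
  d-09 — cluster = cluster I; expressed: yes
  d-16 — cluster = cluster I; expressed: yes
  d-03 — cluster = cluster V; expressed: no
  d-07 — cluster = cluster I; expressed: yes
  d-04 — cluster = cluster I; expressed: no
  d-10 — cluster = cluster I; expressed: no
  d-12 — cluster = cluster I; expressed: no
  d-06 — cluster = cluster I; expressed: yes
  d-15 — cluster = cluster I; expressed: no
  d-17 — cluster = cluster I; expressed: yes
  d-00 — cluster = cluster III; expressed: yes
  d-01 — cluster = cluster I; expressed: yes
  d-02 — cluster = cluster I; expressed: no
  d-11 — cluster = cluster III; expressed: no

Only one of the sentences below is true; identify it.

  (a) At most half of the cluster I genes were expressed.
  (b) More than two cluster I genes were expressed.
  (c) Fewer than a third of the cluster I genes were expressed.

(b)

|A| = 13, |A ∩ B| = 7, |A ∖ B| = 6.
(a) requires |A ∩ B| ≤ |A ∖ B|: false.
(b) requires |A ∩ B| > 2: true.
(c) requires |A ∩ B| / |A| < 1/3: false.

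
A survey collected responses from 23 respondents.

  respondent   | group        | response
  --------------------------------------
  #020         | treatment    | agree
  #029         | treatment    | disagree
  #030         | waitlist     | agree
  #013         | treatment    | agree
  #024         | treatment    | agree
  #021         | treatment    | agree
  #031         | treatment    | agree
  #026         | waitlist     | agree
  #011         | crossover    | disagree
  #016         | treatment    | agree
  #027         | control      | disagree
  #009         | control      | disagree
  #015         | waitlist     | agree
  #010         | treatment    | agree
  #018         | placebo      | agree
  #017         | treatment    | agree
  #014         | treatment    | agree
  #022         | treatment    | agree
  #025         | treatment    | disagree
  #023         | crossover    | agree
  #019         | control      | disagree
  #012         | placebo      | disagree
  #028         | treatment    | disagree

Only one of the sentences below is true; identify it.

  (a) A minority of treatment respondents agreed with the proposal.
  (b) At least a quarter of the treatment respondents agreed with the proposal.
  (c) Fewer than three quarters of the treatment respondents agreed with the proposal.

(b)

|A| = 13, |A ∩ B| = 10, |A ∖ B| = 3.
(a) requires |A ∩ B| < |A ∖ B|: false.
(b) requires |A ∩ B| / |A| ≥ 1/4: true.
(c) requires |A ∩ B| / |A| < 3/4: false.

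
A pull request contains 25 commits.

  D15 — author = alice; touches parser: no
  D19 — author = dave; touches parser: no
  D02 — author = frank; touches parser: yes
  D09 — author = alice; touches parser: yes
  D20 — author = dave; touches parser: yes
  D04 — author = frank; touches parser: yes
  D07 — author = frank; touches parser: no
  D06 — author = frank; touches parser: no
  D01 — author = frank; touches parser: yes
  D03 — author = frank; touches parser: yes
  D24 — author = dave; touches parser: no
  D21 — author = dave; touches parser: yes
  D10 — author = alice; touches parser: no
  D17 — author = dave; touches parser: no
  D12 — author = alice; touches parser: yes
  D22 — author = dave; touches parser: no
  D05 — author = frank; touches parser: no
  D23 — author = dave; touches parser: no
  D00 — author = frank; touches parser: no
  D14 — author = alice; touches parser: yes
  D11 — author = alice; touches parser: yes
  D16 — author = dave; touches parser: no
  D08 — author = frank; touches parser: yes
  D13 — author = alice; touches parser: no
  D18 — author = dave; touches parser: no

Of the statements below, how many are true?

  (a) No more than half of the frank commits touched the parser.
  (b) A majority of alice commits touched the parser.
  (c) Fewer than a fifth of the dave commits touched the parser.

1

(a) frank: |A| = 9, |A ∩ B| = 5; needs |A ∩ B| ≤ |A ∖ B| — false.
(b) alice: |A| = 7, |A ∩ B| = 4; needs |A ∩ B| > |A ∖ B| — true.
(c) dave: |A| = 9, |A ∩ B| = 2; needs |A ∩ B| / |A| < 1/5 — false.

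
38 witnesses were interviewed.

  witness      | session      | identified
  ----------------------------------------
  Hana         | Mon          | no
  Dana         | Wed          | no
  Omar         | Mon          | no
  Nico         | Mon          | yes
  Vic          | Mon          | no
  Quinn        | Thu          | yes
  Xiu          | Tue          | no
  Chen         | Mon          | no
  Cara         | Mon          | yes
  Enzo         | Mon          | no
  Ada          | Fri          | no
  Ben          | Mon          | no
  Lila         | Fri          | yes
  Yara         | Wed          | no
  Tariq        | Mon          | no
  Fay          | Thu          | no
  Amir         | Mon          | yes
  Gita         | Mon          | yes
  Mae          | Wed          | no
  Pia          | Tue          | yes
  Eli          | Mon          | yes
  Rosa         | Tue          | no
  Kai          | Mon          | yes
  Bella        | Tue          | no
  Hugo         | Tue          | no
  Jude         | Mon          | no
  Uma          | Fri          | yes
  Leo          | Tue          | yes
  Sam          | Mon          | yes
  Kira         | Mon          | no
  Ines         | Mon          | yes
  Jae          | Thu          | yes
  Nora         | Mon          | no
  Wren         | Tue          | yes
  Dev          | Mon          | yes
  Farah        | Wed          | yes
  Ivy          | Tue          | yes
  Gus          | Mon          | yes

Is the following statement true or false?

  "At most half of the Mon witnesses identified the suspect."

Truth condition: |A ∩ B| ≤ |A ∖ B|.
|A| = 20, |A ∩ B| = 10, |A ∖ B| = 10.
10 = 10, so the statement is true.

True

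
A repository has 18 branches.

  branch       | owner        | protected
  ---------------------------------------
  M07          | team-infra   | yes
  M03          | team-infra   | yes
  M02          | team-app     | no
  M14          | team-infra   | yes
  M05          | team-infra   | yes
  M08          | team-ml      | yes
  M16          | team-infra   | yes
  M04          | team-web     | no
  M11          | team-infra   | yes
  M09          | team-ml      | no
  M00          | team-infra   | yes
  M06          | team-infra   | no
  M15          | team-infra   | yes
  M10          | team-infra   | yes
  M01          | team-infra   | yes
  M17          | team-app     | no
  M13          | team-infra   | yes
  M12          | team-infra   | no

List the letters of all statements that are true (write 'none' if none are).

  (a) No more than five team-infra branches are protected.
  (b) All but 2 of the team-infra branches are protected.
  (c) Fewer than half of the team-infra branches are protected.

(b)

|A| = 13, |A ∩ B| = 11, |A ∖ B| = 2.
(a) |A ∩ B| ≤ 5: fails.
(b) |A ∖ B| = 2: holds.
(c) |A ∩ B| < |A ∖ B|: fails.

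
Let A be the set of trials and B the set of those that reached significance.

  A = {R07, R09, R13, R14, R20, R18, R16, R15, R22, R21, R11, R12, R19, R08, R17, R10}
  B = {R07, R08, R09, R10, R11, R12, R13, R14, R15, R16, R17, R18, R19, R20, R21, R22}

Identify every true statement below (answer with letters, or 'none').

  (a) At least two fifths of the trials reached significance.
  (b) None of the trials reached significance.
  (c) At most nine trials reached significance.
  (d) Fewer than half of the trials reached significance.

(a)

|A| = 16, |A ∩ B| = 16, |A ∖ B| = 0.
(a) |A ∩ B| / |A| ≥ 2/5: holds.
(b) A ∩ B = ∅ (|A ∩ B| = 0): fails.
(c) |A ∩ B| ≤ 9: fails.
(d) |A ∩ B| < |A ∖ B|: fails.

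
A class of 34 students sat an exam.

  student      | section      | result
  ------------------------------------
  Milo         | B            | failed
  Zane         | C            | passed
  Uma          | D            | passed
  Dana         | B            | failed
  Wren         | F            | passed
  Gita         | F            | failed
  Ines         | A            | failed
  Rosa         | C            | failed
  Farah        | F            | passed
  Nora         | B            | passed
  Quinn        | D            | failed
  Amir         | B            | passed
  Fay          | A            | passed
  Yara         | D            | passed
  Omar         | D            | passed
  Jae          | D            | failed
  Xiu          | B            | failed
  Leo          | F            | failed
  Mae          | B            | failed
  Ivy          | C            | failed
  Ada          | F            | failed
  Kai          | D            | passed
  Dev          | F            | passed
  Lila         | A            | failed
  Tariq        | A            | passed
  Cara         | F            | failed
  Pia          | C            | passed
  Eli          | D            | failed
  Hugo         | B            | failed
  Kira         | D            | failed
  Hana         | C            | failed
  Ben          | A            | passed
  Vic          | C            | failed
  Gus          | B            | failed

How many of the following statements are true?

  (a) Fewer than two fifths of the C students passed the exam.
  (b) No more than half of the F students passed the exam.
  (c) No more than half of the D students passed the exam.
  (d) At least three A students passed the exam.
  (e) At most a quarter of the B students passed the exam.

5

(a) C: |A| = 6, |A ∩ B| = 2; needs |A ∩ B| / |A| < 2/5 — true.
(b) F: |A| = 7, |A ∩ B| = 3; needs |A ∩ B| ≤ |A ∖ B| — true.
(c) D: |A| = 8, |A ∩ B| = 4; needs |A ∩ B| ≤ |A ∖ B| — true.
(d) A: |A| = 5, |A ∩ B| = 3; needs |A ∩ B| ≥ 3 — true.
(e) B: |A| = 8, |A ∩ B| = 2; needs |A ∩ B| / |A| ≤ 1/4 — true.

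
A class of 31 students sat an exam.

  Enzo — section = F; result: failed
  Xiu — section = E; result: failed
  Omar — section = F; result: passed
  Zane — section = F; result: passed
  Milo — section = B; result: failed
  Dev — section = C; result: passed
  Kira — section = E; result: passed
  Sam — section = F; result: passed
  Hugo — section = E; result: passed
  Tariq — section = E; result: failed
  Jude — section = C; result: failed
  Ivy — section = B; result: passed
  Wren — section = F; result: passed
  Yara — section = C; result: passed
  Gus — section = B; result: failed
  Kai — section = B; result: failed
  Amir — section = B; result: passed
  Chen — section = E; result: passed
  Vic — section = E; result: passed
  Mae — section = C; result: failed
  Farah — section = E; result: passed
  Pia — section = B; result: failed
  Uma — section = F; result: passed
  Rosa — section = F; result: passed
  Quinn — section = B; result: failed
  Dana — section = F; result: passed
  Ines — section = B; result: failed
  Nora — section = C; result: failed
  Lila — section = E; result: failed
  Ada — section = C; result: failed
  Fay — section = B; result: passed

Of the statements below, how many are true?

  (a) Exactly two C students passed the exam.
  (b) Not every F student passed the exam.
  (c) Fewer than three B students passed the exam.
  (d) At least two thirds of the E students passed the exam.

2

(a) C: |A| = 6, |A ∩ B| = 2; needs |A ∩ B| = 2 — true.
(b) F: |A| = 8, |A ∩ B| = 7; needs A ⊄ B (|A ∖ B| ≥ 1) — true.
(c) B: |A| = 9, |A ∩ B| = 3; needs |A ∩ B| < 3 — false.
(d) E: |A| = 8, |A ∩ B| = 5; needs |A ∩ B| / |A| ≥ 2/3 — false.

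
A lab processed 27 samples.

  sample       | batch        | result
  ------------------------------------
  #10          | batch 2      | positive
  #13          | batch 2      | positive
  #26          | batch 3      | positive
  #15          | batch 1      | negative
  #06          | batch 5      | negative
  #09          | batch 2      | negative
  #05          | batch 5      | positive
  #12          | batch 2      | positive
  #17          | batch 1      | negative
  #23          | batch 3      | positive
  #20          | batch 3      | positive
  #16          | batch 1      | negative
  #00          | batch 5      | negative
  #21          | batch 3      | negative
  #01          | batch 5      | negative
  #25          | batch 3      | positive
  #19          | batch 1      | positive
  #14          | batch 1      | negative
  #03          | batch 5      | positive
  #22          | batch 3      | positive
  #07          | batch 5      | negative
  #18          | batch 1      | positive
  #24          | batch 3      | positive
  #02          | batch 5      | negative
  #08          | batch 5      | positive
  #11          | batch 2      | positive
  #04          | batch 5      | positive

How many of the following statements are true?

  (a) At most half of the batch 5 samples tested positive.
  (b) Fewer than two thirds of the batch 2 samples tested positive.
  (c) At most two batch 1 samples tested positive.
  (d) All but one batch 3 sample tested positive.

(a) batch 5: |A| = 9, |A ∩ B| = 4; needs |A ∩ B| ≤ |A ∖ B| — true.
(b) batch 2: |A| = 5, |A ∩ B| = 4; needs |A ∩ B| / |A| < 2/3 — false.
(c) batch 1: |A| = 6, |A ∩ B| = 2; needs |A ∩ B| ≤ 2 — true.
(d) batch 3: |A| = 7, |A ∩ B| = 6; needs |A ∖ B| = 1 — true.

3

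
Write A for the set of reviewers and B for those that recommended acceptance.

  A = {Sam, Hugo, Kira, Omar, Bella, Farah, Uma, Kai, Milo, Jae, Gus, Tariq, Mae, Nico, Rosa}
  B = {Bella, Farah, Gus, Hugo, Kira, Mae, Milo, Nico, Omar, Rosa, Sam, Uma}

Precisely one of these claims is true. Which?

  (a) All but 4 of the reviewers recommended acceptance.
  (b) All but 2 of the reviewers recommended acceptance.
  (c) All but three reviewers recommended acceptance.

(c)

|A| = 15, |A ∩ B| = 12, |A ∖ B| = 3.
(a) requires |A ∖ B| = 4: false.
(b) requires |A ∖ B| = 2: false.
(c) requires |A ∖ B| = 3: true.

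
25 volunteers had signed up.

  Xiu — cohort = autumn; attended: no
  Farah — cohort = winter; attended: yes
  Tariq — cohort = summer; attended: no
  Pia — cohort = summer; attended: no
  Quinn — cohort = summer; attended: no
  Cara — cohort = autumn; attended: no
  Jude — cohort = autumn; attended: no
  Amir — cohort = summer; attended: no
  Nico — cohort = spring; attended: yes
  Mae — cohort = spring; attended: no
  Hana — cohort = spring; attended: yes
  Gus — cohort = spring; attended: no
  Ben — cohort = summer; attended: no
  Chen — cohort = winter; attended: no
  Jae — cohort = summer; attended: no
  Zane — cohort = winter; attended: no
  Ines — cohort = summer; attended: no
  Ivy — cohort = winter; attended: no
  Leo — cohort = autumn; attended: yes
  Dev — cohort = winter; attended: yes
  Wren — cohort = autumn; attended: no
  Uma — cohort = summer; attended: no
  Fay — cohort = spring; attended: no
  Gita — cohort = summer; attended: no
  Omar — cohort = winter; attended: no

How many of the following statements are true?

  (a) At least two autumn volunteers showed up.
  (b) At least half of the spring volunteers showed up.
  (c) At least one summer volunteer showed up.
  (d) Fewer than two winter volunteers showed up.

0

(a) autumn: |A| = 5, |A ∩ B| = 1; needs |A ∩ B| ≥ 2 — false.
(b) spring: |A| = 5, |A ∩ B| = 2; needs |A ∩ B| ≥ |A ∖ B| — false.
(c) summer: |A| = 9, |A ∩ B| = 0; needs A ∩ B ≠ ∅ (|A ∩ B| ≥ 1) — false.
(d) winter: |A| = 6, |A ∩ B| = 2; needs |A ∩ B| < 2 — false.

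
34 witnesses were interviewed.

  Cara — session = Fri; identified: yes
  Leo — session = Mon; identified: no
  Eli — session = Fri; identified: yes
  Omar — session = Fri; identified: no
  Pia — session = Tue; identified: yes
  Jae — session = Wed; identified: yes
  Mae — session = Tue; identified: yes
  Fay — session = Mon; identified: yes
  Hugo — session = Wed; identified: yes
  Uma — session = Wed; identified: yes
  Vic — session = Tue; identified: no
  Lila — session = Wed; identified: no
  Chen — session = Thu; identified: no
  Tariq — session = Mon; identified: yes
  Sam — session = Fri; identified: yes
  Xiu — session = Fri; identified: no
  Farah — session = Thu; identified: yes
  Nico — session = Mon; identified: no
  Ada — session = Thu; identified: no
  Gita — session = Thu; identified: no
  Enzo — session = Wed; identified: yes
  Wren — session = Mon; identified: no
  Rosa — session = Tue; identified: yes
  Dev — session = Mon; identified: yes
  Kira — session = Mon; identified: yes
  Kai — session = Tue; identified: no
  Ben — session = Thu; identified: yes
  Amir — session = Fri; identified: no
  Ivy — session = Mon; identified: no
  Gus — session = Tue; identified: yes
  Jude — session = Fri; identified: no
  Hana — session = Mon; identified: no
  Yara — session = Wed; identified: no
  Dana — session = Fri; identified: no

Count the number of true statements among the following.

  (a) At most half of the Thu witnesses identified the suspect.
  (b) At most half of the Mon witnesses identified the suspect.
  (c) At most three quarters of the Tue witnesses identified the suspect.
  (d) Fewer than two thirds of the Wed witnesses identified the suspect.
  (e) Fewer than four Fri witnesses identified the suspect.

(a) Thu: |A| = 5, |A ∩ B| = 2; needs |A ∩ B| ≤ |A ∖ B| — true.
(b) Mon: |A| = 9, |A ∩ B| = 4; needs |A ∩ B| ≤ |A ∖ B| — true.
(c) Tue: |A| = 6, |A ∩ B| = 4; needs |A ∩ B| / |A| ≤ 3/4 — true.
(d) Wed: |A| = 6, |A ∩ B| = 4; needs |A ∩ B| / |A| < 2/3 — false.
(e) Fri: |A| = 8, |A ∩ B| = 3; needs |A ∩ B| < 4 — true.

4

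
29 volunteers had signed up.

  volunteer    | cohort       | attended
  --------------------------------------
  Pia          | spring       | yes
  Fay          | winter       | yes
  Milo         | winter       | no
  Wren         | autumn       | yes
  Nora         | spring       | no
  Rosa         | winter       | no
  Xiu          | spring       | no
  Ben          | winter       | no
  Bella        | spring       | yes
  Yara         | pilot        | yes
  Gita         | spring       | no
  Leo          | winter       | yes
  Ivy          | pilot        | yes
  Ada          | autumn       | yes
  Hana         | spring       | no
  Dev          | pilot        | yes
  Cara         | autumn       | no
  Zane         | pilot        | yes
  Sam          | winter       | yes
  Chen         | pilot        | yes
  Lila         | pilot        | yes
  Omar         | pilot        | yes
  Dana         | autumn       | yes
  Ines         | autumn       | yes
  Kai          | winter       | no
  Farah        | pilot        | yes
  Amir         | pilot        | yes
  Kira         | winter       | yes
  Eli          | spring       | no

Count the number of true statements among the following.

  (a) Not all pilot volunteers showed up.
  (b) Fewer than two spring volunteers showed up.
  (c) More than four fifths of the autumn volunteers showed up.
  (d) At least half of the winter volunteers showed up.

(a) pilot: |A| = 9, |A ∩ B| = 9; needs A ⊄ B (|A ∖ B| ≥ 1) — false.
(b) spring: |A| = 7, |A ∩ B| = 2; needs |A ∩ B| < 2 — false.
(c) autumn: |A| = 5, |A ∩ B| = 4; needs |A ∩ B| / |A| > 4/5 — false.
(d) winter: |A| = 8, |A ∩ B| = 4; needs |A ∩ B| ≥ |A ∖ B| — true.

1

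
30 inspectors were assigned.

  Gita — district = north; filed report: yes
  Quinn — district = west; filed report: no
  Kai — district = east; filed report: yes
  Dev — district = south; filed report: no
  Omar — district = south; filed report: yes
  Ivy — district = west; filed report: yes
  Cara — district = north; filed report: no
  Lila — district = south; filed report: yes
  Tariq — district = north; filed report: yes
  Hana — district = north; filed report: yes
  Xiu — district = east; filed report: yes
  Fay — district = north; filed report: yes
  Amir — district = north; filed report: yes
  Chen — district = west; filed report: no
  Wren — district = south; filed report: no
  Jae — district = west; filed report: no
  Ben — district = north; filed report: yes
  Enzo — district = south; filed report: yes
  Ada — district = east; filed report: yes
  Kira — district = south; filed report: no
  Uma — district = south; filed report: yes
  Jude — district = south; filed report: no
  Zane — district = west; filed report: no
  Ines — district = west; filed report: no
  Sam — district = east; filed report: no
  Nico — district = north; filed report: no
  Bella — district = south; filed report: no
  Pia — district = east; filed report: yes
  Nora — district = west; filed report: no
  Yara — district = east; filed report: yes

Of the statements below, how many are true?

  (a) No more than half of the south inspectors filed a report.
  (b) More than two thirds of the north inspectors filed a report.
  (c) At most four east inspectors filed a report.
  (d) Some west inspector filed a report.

3

(a) south: |A| = 9, |A ∩ B| = 4; needs |A ∩ B| ≤ |A ∖ B| — true.
(b) north: |A| = 8, |A ∩ B| = 6; needs |A ∩ B| / |A| > 2/3 — true.
(c) east: |A| = 6, |A ∩ B| = 5; needs |A ∩ B| ≤ 4 — false.
(d) west: |A| = 7, |A ∩ B| = 1; needs A ∩ B ≠ ∅ (|A ∩ B| ≥ 1) — true.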